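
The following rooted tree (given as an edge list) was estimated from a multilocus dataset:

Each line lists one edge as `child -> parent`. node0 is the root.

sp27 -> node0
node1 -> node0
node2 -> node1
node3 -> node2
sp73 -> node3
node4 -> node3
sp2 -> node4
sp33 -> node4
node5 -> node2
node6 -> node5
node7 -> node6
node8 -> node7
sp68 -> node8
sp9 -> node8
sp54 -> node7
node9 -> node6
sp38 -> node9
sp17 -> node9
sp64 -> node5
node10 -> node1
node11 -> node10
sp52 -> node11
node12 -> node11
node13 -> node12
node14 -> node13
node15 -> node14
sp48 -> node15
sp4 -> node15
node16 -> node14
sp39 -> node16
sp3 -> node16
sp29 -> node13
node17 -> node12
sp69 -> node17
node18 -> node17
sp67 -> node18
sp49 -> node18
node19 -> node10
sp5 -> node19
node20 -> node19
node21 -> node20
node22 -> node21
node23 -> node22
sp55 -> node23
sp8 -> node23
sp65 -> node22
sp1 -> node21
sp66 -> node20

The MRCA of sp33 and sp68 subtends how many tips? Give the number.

9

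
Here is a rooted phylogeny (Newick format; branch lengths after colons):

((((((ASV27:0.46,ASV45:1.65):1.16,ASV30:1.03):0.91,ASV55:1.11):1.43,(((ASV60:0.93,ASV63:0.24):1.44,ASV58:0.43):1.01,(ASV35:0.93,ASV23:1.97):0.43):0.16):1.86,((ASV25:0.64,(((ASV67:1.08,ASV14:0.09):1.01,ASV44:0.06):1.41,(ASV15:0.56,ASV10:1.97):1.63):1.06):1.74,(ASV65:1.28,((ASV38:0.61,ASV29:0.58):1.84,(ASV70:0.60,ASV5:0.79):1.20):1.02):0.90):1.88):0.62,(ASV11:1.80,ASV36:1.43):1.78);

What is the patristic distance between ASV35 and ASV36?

7.21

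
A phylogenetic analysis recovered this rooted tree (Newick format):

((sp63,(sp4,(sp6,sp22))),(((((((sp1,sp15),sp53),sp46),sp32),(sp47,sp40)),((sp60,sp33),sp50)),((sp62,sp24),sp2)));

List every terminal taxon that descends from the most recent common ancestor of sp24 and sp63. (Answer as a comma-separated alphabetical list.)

Tracing sp24: it sits inside (sp62,sp24).
Tracing sp63: it sits inside (sp63,(sp4,(sp6,sp22))).
The smallest clade enclosing both is the whole tree (their MRCA is the root), so the answer is all 17 tips in alphabetical order.

sp1, sp15, sp2, sp22, sp24, sp32, sp33, sp4, sp40, sp46, sp47, sp50, sp53, sp6, sp60, sp62, sp63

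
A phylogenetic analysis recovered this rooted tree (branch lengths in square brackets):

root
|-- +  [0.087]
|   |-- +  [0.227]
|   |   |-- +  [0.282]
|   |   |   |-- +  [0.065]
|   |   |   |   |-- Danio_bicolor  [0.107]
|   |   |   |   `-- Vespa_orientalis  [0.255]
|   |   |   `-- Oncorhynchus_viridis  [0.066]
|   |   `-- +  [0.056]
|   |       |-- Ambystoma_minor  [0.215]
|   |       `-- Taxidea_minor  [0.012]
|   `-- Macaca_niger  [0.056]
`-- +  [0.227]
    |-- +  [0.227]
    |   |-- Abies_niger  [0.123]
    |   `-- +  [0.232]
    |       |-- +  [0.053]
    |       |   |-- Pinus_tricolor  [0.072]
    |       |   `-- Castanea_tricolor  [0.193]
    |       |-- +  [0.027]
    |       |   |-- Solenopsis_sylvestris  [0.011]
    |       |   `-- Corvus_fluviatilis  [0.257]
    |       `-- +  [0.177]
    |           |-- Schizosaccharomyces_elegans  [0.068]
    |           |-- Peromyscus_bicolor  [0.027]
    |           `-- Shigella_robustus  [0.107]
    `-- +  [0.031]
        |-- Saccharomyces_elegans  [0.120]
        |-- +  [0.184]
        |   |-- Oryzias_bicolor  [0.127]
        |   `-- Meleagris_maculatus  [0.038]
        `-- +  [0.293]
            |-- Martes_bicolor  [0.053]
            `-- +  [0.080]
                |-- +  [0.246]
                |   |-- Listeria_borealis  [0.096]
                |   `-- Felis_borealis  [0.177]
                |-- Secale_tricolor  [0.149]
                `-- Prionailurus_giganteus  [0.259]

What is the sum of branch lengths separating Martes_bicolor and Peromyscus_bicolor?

1.040

The path runs Martes_bicolor → … → MRCA → … → Peromyscus_bicolor; the MRCA is the node subtending ((Abies_niger,((Pinus_tricolor,Castanea_tricolor),(Solenopsis_sylvestris,Corvus_fluviatilis),(Schizosaccharomyces_elegans,Peromyscus_bicolor,Shigella_robustus))),(Saccharomyces_elegans,(Oryzias_bicolor,Meleagris_maculatus),(Martes_bicolor,((Listeria_borealis,Felis_borealis),Secale_tricolor,Prionailurus_giganteus)))).
Branch lengths along that path: 0.053 + 0.293 + 0.031 + 0.227 + 0.232 + 0.177 + 0.027 = 1.040.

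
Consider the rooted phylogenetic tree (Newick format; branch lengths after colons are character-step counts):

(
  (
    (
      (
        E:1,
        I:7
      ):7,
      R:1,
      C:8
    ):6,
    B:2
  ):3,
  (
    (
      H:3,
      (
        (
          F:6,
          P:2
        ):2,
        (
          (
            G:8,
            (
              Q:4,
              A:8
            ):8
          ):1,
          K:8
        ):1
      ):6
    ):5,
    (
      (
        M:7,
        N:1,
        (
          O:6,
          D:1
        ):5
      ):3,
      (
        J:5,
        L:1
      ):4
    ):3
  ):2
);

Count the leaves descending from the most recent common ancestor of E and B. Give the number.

The MRCA of E and B is the node subtending (((E,I),R,C),B).
That clade contains 5 terminal taxa: B, C, E, I, R.

5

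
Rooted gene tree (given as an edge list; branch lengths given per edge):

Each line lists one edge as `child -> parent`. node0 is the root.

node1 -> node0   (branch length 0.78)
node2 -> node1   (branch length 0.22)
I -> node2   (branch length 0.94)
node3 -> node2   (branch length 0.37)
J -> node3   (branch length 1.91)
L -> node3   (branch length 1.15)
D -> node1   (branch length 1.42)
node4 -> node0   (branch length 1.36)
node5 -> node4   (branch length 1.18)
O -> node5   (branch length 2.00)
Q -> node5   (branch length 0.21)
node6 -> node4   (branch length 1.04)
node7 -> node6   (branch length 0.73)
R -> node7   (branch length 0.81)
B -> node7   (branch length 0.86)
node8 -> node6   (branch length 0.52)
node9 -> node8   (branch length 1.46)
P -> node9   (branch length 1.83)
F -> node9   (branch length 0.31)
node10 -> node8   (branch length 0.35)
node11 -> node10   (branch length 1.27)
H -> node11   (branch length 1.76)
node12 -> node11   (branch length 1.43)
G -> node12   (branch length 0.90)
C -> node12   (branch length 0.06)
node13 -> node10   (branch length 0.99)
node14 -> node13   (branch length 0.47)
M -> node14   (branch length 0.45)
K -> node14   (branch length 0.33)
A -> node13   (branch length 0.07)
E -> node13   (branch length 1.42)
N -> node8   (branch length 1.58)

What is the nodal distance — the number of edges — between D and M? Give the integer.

9

The MRCA of D and M is the root of the tree.
From D up to that node: 2 branches. From M up to the same node: 7 branches. Total: 2 + 7 = 9.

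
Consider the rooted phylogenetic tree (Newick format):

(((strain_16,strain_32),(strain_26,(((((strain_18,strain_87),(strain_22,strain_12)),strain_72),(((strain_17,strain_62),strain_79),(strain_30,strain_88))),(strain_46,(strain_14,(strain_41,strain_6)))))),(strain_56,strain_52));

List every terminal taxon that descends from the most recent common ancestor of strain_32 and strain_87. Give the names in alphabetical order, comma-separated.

strain_12, strain_14, strain_16, strain_17, strain_18, strain_22, strain_26, strain_30, strain_32, strain_41, strain_46, strain_6, strain_62, strain_72, strain_79, strain_87, strain_88

Tracing strain_32: it sits inside (strain_16,strain_32).
Tracing strain_87: it sits inside (strain_18,strain_87).
The smallest clade enclosing both is ((strain_16,strain_32),(strain_26,(((((strain_18,strain_87),(strain_22,strain_12)),strain_72),(((strain_17,strain_62),strain_79),(strain_30,strain_88))),(strain_46,(strain_14,(strain_41,strain_6)))))); the answer is its 17 terminal taxa in alphabetical order.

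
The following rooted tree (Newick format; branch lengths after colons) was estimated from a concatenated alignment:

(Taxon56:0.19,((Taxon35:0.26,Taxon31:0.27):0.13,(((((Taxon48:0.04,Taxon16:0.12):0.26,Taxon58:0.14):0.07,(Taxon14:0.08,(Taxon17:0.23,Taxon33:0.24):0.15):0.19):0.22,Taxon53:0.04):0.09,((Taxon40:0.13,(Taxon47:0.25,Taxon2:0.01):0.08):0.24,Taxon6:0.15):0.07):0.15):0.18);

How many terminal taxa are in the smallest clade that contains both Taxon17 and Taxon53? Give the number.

7

The MRCA of Taxon17 and Taxon53 is the node subtending ((((Taxon48,Taxon16),Taxon58),(Taxon14,(Taxon17,Taxon33))),Taxon53).
That clade contains 7 terminal taxa: Taxon14, Taxon16, Taxon17, Taxon33, Taxon48, Taxon53, Taxon58.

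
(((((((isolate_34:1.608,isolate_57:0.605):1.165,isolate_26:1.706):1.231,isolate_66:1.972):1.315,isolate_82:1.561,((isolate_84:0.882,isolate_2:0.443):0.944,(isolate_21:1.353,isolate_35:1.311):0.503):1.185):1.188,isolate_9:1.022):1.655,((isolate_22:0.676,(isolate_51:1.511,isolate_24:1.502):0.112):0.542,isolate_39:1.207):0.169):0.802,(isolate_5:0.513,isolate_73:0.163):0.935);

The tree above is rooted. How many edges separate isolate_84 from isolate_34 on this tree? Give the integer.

The MRCA of isolate_84 and isolate_34 is the node subtending ((((isolate_34,isolate_57),isolate_26),isolate_66),isolate_82,((isolate_84,isolate_2),(isolate_21,isolate_35))).
From isolate_84 up to that node: 3 branches. From isolate_34 up to the same node: 4 branches. Total: 3 + 4 = 7.

7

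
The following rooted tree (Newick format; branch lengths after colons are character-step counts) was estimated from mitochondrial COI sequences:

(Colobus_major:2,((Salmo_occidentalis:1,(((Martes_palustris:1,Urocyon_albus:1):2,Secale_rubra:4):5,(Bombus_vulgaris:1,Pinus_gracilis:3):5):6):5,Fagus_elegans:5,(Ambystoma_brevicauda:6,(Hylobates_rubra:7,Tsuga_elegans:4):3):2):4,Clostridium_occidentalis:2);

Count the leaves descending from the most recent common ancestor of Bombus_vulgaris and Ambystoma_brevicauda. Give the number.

The MRCA of Bombus_vulgaris and Ambystoma_brevicauda is the node subtending ((Salmo_occidentalis,(((Martes_palustris,Urocyon_albus),Secale_rubra),(Bombus_vulgaris,Pinus_gracilis))),Fagus_elegans,(Ambystoma_brevicauda,(Hylobates_rubra,Tsuga_elegans))).
That clade contains 10 terminal taxa: Ambystoma_brevicauda, Bombus_vulgaris, Fagus_elegans, Hylobates_rubra, Martes_palustris, Pinus_gracilis, Salmo_occidentalis, Secale_rubra, Tsuga_elegans, Urocyon_albus.

10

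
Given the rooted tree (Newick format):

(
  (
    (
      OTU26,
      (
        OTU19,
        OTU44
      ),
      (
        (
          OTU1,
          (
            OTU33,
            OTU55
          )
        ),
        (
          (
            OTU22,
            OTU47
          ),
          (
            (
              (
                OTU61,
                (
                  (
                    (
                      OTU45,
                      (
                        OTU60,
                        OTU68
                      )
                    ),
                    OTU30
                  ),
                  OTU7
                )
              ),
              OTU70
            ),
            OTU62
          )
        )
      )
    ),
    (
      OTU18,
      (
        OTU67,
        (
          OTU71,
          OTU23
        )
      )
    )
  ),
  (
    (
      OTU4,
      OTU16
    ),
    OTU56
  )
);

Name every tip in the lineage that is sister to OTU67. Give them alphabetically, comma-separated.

OTU23, OTU71

OTU67 attaches to the tree at the node subtending (OTU67,(OTU71,OTU23)).
The other lineage descending from that same node — the sister group — is (OTU71,OTU23); its 2 tips in alphabetical order are the answer.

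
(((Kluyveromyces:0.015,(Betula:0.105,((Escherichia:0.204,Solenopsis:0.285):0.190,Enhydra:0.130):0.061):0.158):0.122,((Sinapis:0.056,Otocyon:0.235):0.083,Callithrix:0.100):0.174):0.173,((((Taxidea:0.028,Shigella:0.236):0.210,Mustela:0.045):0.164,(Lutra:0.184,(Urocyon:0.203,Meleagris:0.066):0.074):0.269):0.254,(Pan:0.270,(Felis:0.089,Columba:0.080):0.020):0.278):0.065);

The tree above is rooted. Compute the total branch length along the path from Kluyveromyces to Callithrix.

0.411

The path runs Kluyveromyces → … → MRCA → … → Callithrix; the MRCA is the node subtending ((Kluyveromyces,(Betula,((Escherichia,Solenopsis),Enhydra))),((Sinapis,Otocyon),Callithrix)).
Branch lengths along that path: 0.015 + 0.122 + 0.174 + 0.100 = 0.411.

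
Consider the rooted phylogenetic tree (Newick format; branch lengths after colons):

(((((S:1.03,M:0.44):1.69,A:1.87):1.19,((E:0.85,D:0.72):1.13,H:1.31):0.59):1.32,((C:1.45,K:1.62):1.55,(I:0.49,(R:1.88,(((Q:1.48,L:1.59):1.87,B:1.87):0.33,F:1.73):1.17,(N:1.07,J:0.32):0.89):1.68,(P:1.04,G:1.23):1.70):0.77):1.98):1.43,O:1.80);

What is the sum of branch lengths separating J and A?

10.02

The path runs J → … → MRCA → … → A; the MRCA is the node subtending ((((S,M),A),((E,D),H)),((C,K),(I,(R,(((Q,L),B),F),(N,J)),(P,G)))).
Branch lengths along that path: 0.32 + 0.89 + 1.68 + 0.77 + 1.98 + 1.32 + 1.19 + 1.87 = 10.02.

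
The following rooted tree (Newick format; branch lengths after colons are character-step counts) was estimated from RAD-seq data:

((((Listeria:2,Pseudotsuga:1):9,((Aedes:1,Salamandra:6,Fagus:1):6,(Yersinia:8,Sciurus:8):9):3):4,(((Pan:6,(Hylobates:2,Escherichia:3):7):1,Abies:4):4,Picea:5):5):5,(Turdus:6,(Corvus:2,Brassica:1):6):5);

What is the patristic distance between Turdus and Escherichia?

36

The path runs Turdus → … → MRCA → … → Escherichia; the MRCA is the root of the tree.
Branch lengths along that path: 6 + 5 + 5 + 5 + 4 + 1 + 7 + 3 = 36.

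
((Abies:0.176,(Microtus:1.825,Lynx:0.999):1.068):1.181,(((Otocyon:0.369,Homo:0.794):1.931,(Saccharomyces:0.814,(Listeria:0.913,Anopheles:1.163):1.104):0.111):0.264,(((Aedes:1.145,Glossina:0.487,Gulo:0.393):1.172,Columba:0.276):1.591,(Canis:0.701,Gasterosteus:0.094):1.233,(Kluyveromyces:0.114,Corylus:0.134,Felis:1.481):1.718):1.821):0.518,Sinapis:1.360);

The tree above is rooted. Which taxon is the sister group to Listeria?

Anopheles

Listeria attaches to the tree at the node subtending (Listeria,Anopheles).
The other lineage descending from that same node — the sister group — is the single tip Anopheles.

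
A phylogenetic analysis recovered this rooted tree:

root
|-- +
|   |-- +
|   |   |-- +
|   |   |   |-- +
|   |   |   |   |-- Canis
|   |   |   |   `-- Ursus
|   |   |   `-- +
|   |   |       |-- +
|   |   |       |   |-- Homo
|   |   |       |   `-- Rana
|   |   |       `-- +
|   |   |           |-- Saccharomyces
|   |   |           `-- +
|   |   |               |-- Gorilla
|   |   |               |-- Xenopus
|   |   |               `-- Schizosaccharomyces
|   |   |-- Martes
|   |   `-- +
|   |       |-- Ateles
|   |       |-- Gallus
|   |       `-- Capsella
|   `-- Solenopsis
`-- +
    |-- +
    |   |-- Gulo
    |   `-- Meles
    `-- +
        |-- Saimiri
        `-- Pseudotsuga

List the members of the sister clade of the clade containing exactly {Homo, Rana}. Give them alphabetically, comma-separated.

Gorilla, Saccharomyces, Schizosaccharomyces, Xenopus

The clade containing exactly {Homo, Rana} attaches to the tree at the node subtending ((Homo,Rana),(Saccharomyces,(Gorilla,Xenopus,Schizosaccharomyces))).
The other lineage descending from that same node — the sister group — is (Saccharomyces,(Gorilla,Xenopus,Schizosaccharomyces)); its 4 tips in alphabetical order are the answer.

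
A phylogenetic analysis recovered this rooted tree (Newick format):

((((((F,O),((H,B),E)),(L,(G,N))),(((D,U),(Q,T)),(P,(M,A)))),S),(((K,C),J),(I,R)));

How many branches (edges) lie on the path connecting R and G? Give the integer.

The MRCA of R and G is the root of the tree.
From R up to that node: 3 branches. From G up to the same node: 6 branches. Total: 3 + 6 = 9.

9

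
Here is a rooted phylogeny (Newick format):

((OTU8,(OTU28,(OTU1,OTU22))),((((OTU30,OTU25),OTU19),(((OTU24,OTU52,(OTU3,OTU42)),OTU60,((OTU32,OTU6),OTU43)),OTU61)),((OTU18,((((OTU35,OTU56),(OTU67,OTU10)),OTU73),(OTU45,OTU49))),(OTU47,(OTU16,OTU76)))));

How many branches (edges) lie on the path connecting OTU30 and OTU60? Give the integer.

The MRCA of OTU30 and OTU60 is the node subtending (((OTU30,OTU25),OTU19),(((OTU24,OTU52,(OTU3,OTU42)),OTU60,((OTU32,OTU6),OTU43)),OTU61)).
From OTU30 up to that node: 3 branches. From OTU60 up to the same node: 3 branches. Total: 3 + 3 = 6.

6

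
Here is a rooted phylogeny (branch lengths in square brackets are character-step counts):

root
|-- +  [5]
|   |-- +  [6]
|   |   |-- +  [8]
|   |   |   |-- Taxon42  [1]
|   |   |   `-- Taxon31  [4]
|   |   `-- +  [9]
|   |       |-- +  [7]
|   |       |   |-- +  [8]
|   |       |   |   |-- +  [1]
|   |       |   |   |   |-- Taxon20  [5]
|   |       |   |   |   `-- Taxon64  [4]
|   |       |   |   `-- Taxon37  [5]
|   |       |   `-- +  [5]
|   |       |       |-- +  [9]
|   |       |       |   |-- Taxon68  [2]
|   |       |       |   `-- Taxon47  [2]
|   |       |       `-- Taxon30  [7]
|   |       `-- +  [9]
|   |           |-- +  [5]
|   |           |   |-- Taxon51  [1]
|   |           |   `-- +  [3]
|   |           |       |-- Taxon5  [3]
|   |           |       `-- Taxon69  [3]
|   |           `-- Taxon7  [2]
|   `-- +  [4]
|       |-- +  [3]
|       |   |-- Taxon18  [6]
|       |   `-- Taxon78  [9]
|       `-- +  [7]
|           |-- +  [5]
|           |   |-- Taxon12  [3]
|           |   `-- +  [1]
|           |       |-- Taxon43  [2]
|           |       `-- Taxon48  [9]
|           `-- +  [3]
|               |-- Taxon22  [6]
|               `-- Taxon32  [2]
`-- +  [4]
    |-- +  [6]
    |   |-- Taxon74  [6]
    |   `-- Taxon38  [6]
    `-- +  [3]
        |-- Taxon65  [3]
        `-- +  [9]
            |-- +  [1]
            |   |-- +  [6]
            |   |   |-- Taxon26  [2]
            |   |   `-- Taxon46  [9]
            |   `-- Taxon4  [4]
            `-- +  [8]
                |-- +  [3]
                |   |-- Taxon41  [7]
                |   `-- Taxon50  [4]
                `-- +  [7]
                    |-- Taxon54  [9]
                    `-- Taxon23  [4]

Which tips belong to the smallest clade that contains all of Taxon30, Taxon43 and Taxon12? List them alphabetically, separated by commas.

Tracing Taxon30: it sits inside ((Taxon68,Taxon47),Taxon30).
Tracing Taxon43: it sits inside (Taxon43,Taxon48).
Tracing Taxon12: it sits inside (Taxon12,(Taxon43,Taxon48)).
The smallest clade enclosing all 3 is (((Taxon42,Taxon31),((((Taxon20,Taxon64),Taxon37),((Taxon68,Taxon47),Taxon30)),((Taxon51,(Taxon5,Taxon69)),Taxon7))),((Taxon18,Taxon78),((Taxon12,(Taxon43,Taxon48)),(Taxon22,Taxon32)))); the answer is its 19 terminal taxa in alphabetical order.

Taxon12, Taxon18, Taxon20, Taxon22, Taxon30, Taxon31, Taxon32, Taxon37, Taxon42, Taxon43, Taxon47, Taxon48, Taxon5, Taxon51, Taxon64, Taxon68, Taxon69, Taxon7, Taxon78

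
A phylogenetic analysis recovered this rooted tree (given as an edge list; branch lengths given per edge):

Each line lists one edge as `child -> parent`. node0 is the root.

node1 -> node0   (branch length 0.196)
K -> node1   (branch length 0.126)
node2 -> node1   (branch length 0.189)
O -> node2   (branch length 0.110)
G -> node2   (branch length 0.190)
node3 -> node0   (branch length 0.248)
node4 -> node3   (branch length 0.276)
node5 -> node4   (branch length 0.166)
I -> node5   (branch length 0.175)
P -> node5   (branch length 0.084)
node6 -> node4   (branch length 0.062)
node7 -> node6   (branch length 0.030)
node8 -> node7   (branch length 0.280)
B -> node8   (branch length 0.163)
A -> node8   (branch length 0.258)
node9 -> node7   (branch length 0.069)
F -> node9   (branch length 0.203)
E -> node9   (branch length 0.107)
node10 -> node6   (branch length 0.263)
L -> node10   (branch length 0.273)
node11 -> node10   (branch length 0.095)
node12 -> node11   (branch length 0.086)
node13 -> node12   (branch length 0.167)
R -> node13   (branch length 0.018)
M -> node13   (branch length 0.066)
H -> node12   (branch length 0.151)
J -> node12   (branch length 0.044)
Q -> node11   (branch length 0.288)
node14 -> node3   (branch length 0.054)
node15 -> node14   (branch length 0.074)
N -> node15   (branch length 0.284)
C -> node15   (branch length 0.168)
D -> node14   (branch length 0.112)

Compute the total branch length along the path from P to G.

1.349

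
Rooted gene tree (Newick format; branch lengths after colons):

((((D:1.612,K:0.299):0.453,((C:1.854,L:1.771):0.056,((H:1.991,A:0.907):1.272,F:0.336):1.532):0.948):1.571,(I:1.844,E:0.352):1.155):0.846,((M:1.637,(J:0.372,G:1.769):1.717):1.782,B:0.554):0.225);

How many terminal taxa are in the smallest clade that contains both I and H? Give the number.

The MRCA of I and H is the node subtending (((D,K),((C,L),((H,A),F))),(I,E)).
That clade contains 9 terminal taxa: A, C, D, E, F, H, I, K, L.

9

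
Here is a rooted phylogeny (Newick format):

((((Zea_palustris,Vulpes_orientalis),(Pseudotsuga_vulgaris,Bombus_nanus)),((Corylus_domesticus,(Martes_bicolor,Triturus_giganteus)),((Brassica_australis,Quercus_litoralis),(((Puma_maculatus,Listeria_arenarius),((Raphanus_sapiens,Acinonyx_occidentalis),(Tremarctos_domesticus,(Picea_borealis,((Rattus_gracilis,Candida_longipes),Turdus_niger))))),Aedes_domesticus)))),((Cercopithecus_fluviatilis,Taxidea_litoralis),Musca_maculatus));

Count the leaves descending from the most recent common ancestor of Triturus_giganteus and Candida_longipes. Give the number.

The MRCA of Triturus_giganteus and Candida_longipes is the node subtending ((Corylus_domesticus,(Martes_bicolor,Triturus_giganteus)),((Brassica_australis,Quercus_litoralis),(((Puma_maculatus,Listeria_arenarius),((Raphanus_sapiens,Acinonyx_occidentalis),(Tremarctos_domesticus,(Picea_borealis,((Rattus_gracilis,Candida_longipes),Turdus_niger))))),Aedes_domesticus))).
That clade contains 15 terminal taxa: Acinonyx_occidentalis, Aedes_domesticus, Brassica_australis, Candida_longipes, Corylus_domesticus, Listeria_arenarius, Martes_bicolor, Picea_borealis, Puma_maculatus, Quercus_litoralis, Raphanus_sapiens, Rattus_gracilis, Tremarctos_domesticus, Triturus_giganteus, Turdus_niger.

15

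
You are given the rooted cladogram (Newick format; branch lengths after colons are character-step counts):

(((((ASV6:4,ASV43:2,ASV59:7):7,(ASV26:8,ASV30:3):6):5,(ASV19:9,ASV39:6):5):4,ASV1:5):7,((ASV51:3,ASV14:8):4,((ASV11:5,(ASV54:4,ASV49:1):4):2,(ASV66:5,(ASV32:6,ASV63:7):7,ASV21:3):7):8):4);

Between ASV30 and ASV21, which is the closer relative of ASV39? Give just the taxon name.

The MRCA of ASV39 and ASV30 subtends (((ASV6,ASV43,ASV59),(ASV26,ASV30)),(ASV19,ASV39)) (7 taxa).
The MRCA of ASV39 and ASV21 is the root, subtending the entire tree (17 taxa).
The first is nested inside the second, so ASV39 shares a more recent common ancestor with ASV30.

ASV30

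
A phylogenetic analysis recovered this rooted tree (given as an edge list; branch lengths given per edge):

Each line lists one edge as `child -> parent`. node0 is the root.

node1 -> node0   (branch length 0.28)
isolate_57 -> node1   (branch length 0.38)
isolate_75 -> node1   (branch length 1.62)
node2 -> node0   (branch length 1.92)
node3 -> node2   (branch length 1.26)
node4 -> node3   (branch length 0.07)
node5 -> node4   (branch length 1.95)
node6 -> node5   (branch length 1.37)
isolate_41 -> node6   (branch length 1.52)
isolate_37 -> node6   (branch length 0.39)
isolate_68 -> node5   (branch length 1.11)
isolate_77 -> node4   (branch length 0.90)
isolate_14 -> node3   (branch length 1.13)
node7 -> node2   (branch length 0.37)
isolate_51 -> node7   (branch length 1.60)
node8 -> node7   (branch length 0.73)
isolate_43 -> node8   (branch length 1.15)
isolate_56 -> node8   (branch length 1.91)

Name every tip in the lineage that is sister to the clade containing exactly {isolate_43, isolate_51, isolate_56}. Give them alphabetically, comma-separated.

isolate_14, isolate_37, isolate_41, isolate_68, isolate_77

The clade containing exactly {isolate_43, isolate_51, isolate_56} attaches to the tree at the node subtending (((((isolate_41,isolate_37),isolate_68),isolate_77),isolate_14),(isolate_51,(isolate_43,isolate_56))).
The other lineage descending from that same node — the sister group — is ((((isolate_41,isolate_37),isolate_68),isolate_77),isolate_14); its 5 tips in alphabetical order are the answer.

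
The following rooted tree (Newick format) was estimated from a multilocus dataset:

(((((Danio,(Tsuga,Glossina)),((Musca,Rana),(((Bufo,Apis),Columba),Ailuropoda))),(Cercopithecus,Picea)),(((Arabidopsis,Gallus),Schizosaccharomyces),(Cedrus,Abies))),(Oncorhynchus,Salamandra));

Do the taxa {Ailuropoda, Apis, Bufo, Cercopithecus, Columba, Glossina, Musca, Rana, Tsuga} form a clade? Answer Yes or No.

No

The MRCA of the listed taxa subtends (((Danio,(Tsuga,Glossina)),((Musca,Rana),(((Bufo,Apis),Columba),Ailuropoda))),(Cercopithecus,Picea)).
That clade also contains Danio, Picea, which are not in the proposed group, so the group is not monophyletic.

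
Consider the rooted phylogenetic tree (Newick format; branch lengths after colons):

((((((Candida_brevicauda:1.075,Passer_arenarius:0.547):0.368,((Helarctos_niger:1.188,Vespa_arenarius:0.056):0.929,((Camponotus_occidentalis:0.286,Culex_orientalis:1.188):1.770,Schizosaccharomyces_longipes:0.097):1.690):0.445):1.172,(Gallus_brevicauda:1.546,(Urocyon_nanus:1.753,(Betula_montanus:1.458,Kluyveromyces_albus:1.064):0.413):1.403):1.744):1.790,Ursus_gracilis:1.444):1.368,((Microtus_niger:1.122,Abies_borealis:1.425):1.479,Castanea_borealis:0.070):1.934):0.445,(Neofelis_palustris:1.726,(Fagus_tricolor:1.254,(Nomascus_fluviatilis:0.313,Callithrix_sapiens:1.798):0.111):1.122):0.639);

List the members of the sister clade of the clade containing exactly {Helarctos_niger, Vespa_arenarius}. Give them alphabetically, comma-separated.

Camponotus_occidentalis, Culex_orientalis, Schizosaccharomyces_longipes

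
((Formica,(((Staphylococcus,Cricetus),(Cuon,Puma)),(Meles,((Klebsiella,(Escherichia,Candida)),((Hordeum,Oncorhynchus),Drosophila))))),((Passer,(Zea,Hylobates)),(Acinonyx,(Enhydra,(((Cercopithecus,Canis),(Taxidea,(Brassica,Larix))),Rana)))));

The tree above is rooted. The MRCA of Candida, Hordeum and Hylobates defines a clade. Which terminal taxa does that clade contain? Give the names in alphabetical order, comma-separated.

Tracing Candida: it sits inside (Escherichia,Candida).
Tracing Hordeum: it sits inside (Hordeum,Oncorhynchus).
Tracing Hylobates: it sits inside (Zea,Hylobates).
The smallest clade enclosing all 3 is the whole tree (their MRCA is the root), so the answer is all 23 tips in alphabetical order.

Acinonyx, Brassica, Candida, Canis, Cercopithecus, Cricetus, Cuon, Drosophila, Enhydra, Escherichia, Formica, Hordeum, Hylobates, Klebsiella, Larix, Meles, Oncorhynchus, Passer, Puma, Rana, Staphylococcus, Taxidea, Zea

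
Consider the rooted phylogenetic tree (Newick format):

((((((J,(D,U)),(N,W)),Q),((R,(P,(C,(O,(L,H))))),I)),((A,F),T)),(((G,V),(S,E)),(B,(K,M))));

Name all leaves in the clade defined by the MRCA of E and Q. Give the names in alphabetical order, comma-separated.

A, B, C, D, E, F, G, H, I, J, K, L, M, N, O, P, Q, R, S, T, U, V, W

Tracing E: it sits inside (S,E).
Tracing Q: it sits inside (((J,(D,U)),(N,W)),Q).
The smallest clade enclosing both is the whole tree (their MRCA is the root), so the answer is all 23 tips in alphabetical order.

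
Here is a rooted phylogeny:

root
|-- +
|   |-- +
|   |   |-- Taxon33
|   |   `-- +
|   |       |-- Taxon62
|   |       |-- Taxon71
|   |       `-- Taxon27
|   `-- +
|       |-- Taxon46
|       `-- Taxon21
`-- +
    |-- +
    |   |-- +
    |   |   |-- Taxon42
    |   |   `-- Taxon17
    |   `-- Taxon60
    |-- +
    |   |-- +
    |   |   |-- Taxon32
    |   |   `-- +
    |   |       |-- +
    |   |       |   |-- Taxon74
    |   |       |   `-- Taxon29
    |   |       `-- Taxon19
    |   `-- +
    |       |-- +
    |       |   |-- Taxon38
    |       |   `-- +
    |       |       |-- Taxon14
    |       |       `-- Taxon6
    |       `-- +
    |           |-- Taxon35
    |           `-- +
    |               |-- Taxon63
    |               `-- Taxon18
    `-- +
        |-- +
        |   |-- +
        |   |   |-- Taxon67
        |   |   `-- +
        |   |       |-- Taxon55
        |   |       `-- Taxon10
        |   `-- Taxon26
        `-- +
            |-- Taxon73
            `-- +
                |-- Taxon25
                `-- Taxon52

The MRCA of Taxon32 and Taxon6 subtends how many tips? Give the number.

10

The MRCA of Taxon32 and Taxon6 is the node subtending ((Taxon32,((Taxon74,Taxon29),Taxon19)),((Taxon38,(Taxon14,Taxon6)),(Taxon35,(Taxon63,Taxon18)))).
That clade contains 10 terminal taxa: Taxon14, Taxon18, Taxon19, Taxon29, Taxon32, Taxon35, Taxon38, Taxon6, Taxon63, Taxon74.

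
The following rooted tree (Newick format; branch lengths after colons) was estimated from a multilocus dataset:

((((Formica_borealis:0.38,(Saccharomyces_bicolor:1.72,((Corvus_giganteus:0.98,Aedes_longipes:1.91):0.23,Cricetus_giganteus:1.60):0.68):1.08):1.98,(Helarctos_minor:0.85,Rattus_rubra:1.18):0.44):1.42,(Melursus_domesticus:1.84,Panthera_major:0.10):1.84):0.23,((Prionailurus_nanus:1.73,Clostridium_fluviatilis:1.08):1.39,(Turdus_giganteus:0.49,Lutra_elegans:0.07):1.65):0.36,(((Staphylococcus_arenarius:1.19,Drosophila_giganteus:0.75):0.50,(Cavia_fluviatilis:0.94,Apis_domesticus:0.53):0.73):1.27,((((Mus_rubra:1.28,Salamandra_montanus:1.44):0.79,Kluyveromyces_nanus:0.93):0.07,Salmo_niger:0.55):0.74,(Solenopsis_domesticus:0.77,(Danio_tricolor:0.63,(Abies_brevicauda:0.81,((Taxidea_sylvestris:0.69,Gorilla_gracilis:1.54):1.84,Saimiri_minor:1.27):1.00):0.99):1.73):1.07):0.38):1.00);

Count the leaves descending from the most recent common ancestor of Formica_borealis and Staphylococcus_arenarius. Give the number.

The MRCA of Formica_borealis and Staphylococcus_arenarius is the root, so the clade is the entire tree.
That clade contains 27 terminal taxa: Abies_brevicauda, Aedes_longipes, Apis_domesticus, Cavia_fluviatilis, Clostridium_fluviatilis, Corvus_giganteus, Cricetus_giganteus, Danio_tricolor, Drosophila_giganteus, Formica_borealis, Gorilla_gracilis, Helarctos_minor, Kluyveromyces_nanus, Lutra_elegans, Melursus_domesticus, Mus_rubra, Panthera_major, Prionailurus_nanus, Rattus_rubra, Saccharomyces_bicolor, Saimiri_minor, Salamandra_montanus, Salmo_niger, Solenopsis_domesticus, Staphylococcus_arenarius, Taxidea_sylvestris, Turdus_giganteus.

27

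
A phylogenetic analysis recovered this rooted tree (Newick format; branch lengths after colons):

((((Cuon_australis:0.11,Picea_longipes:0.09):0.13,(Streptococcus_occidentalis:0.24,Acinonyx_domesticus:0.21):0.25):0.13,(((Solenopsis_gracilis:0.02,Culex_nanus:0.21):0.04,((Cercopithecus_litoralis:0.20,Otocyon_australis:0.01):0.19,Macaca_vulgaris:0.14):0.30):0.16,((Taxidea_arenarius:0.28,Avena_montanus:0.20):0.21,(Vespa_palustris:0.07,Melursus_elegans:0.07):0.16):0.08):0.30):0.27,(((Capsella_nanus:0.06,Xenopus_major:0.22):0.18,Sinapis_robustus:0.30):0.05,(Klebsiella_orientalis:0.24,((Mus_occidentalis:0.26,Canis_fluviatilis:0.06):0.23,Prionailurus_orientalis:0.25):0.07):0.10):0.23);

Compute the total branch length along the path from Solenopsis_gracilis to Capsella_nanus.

The path runs Solenopsis_gracilis → … → MRCA → … → Capsella_nanus; the MRCA is the root of the tree.
Branch lengths along that path: 0.02 + 0.04 + 0.16 + 0.30 + 0.27 + 0.23 + 0.05 + 0.18 + 0.06 = 1.31.

1.31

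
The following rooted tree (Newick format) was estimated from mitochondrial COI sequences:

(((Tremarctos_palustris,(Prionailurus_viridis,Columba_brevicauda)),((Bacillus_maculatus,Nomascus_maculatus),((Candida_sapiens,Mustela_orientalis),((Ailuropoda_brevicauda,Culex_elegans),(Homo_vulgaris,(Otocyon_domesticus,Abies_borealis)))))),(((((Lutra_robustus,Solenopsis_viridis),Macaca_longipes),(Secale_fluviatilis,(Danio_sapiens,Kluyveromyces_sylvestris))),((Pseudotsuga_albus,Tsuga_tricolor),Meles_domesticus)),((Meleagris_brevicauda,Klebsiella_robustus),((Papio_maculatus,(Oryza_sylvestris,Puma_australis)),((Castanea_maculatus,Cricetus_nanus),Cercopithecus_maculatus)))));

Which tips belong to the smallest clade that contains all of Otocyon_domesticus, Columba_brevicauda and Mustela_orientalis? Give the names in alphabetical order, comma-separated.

Abies_borealis, Ailuropoda_brevicauda, Bacillus_maculatus, Candida_sapiens, Columba_brevicauda, Culex_elegans, Homo_vulgaris, Mustela_orientalis, Nomascus_maculatus, Otocyon_domesticus, Prionailurus_viridis, Tremarctos_palustris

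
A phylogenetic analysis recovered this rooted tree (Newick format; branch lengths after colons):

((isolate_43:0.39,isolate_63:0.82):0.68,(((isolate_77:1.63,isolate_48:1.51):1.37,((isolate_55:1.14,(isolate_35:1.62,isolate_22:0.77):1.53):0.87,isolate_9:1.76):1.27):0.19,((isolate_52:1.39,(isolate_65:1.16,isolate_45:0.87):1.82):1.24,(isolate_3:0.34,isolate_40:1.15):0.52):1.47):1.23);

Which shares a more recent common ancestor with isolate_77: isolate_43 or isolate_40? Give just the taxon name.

isolate_40

The MRCA of isolate_77 and isolate_40 subtends (((isolate_77,isolate_48),((isolate_55,(isolate_35,isolate_22)),isolate_9)),((isolate_52,(isolate_65,isolate_45)),(isolate_3,isolate_40))) (11 taxa).
The MRCA of isolate_77 and isolate_43 is the root, subtending the entire tree (13 taxa).
The first is nested inside the second, so isolate_77 shares a more recent common ancestor with isolate_40.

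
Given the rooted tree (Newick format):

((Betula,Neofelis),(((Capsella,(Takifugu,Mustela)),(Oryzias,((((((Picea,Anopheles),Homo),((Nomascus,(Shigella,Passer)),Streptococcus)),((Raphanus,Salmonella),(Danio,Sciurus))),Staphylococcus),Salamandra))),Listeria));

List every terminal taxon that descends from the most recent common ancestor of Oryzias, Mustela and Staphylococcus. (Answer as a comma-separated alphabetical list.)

Anopheles, Capsella, Danio, Homo, Mustela, Nomascus, Oryzias, Passer, Picea, Raphanus, Salamandra, Salmonella, Sciurus, Shigella, Staphylococcus, Streptococcus, Takifugu

Tracing Oryzias: it sits inside (Oryzias,((((((Picea,Anopheles),Homo),((Nomascus,(Shigella,Passer)),Streptococcus)),((Raphanus,Salmonella),(Danio,Sciurus))),Staphylococcus),Salamandra)).
Tracing Mustela: it sits inside (Takifugu,Mustela).
Tracing Staphylococcus: it sits inside (((((Picea,Anopheles),Homo),((Nomascus,(Shigella,Passer)),Streptococcus)),((Raphanus,Salmonella),(Danio,Sciurus))),Staphylococcus).
The smallest clade enclosing all 3 is ((Capsella,(Takifugu,Mustela)),(Oryzias,((((((Picea,Anopheles),Homo),((Nomascus,(Shigella,Passer)),Streptococcus)),((Raphanus,Salmonella),(Danio,Sciurus))),Staphylococcus),Salamandra))); the answer is its 17 terminal taxa in alphabetical order.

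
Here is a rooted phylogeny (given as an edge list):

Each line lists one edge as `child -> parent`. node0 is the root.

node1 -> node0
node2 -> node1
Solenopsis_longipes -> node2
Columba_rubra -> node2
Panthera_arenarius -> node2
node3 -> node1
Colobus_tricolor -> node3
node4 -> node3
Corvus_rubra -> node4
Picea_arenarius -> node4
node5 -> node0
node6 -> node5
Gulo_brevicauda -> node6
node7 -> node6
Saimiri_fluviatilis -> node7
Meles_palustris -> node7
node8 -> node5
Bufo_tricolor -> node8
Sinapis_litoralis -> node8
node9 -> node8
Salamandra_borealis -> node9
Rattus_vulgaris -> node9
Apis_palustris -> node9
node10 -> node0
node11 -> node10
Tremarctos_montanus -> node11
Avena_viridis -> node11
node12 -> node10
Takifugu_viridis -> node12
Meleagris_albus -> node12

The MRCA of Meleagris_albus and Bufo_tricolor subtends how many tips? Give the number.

The MRCA of Meleagris_albus and Bufo_tricolor is the root, so the clade is the entire tree.
That clade contains 18 terminal taxa: Apis_palustris, Avena_viridis, Bufo_tricolor, Colobus_tricolor, Columba_rubra, Corvus_rubra, Gulo_brevicauda, Meleagris_albus, Meles_palustris, Panthera_arenarius, Picea_arenarius, Rattus_vulgaris, Saimiri_fluviatilis, Salamandra_borealis, Sinapis_litoralis, Solenopsis_longipes, Takifugu_viridis, Tremarctos_montanus.

18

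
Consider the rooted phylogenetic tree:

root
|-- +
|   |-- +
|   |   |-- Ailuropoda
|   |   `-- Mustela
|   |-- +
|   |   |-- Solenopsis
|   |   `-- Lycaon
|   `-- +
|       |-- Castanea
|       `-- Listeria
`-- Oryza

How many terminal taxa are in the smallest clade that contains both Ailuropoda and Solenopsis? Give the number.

6

The MRCA of Ailuropoda and Solenopsis is the node subtending ((Ailuropoda,Mustela),(Solenopsis,Lycaon),(Castanea,Listeria)).
That clade contains 6 terminal taxa: Ailuropoda, Castanea, Listeria, Lycaon, Mustela, Solenopsis.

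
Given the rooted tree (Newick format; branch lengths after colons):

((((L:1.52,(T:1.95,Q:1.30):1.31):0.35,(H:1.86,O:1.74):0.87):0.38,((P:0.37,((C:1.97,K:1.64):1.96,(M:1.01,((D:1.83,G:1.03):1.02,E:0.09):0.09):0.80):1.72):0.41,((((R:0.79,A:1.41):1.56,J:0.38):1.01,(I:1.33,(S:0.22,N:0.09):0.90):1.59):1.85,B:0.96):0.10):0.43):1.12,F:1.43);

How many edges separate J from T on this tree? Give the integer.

9

The MRCA of J and T is the node subtending (((L,(T,Q)),(H,O)),((P,((C,K),(M,((D,G),E)))),((((R,A),J),(I,(S,N))),B))).
From J up to that node: 5 branches. From T up to the same node: 4 branches. Total: 5 + 4 = 9.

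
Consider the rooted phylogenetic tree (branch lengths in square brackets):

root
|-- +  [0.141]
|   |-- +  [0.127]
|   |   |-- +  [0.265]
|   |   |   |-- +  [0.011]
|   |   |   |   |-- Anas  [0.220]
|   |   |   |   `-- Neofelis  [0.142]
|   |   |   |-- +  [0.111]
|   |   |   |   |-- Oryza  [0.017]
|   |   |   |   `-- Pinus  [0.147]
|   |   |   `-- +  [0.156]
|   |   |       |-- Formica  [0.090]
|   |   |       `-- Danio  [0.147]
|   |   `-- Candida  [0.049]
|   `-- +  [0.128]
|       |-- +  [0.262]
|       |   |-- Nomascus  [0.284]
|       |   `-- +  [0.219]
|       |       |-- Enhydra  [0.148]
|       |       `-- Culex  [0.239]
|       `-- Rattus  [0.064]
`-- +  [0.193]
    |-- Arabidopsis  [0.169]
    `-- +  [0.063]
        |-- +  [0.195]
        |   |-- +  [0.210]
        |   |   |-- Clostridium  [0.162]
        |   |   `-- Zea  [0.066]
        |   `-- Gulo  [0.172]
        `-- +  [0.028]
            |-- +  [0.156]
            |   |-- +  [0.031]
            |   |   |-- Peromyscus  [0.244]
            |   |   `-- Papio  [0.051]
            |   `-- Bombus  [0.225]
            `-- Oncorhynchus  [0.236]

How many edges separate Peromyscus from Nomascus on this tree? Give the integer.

10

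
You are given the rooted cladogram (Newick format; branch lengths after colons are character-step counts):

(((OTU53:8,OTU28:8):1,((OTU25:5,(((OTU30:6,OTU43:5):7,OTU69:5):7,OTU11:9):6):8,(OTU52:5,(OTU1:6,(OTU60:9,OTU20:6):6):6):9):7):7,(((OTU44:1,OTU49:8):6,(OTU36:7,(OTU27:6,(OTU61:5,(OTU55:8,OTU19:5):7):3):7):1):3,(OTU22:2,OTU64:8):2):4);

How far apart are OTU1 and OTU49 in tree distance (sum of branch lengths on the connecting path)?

The path runs OTU1 → … → MRCA → … → OTU49; the MRCA is the root of the tree.
Branch lengths along that path: 6 + 6 + 9 + 7 + 7 + 4 + 3 + 6 + 8 = 56.

56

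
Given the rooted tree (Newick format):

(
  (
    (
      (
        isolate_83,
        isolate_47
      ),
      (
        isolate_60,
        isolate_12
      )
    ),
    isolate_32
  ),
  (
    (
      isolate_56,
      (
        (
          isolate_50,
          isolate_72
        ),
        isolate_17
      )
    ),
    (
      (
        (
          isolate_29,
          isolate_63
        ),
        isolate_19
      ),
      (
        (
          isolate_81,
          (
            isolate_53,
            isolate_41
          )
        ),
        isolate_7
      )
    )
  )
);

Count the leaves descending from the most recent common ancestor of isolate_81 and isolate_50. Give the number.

11

The MRCA of isolate_81 and isolate_50 is the node subtending ((isolate_56,((isolate_50,isolate_72),isolate_17)),(((isolate_29,isolate_63),isolate_19),((isolate_81,(isolate_53,isolate_41)),isolate_7))).
That clade contains 11 terminal taxa: isolate_17, isolate_19, isolate_29, isolate_41, isolate_50, isolate_53, isolate_56, isolate_63, isolate_7, isolate_72, isolate_81.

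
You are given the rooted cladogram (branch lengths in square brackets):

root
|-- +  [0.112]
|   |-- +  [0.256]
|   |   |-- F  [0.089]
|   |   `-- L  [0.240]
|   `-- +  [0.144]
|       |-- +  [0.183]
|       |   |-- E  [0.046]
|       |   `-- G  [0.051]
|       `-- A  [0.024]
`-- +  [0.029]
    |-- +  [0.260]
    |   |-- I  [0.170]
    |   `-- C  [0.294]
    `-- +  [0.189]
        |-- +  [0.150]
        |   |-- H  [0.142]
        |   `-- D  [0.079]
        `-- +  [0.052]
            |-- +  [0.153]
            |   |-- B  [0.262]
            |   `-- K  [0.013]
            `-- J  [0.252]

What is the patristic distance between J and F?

0.979

The path runs J → … → MRCA → … → F; the MRCA is the root of the tree.
Branch lengths along that path: 0.252 + 0.052 + 0.189 + 0.029 + 0.112 + 0.256 + 0.089 = 0.979.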